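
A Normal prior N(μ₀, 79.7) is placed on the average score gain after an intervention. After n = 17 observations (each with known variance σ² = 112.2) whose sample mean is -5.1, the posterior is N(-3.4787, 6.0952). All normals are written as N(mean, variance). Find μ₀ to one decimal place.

μ₀ = 16.1

The posterior mean is a precision-weighted average: μ_n = (τ₀μ₀ + τ_data·x̄)/(τ₀+τ_data), with τ₀=1/σ₀² and τ_data=n/σ².
Here τ₀ = 1/79.7 = 0.012547 and τ_data = 17/112.2 = 0.151515, so τ_n = 0.164062.
Rearranging for μ₀: μ₀ = (μ_n·τ_n − τ_data·x̄)/τ₀ = (-3.4787·0.164062 − 0.151515·-5.1) / 0.012547 = 0.202004/0.012547 ≈ 16.1.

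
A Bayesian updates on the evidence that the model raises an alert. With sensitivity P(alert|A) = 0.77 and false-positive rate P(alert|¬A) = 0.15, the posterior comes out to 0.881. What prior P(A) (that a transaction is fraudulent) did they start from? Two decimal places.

P(A) = 0.59

In odds form, posterior odds = prior odds × likelihood ratio, so prior odds = posterior odds ÷ LR.
Posterior odds = 0.881/(1−0.881) = 7.4034. LR = 0.77/0.15 = 5.1333.
Prior odds = 7.4034/5.1333 = 1.4422, so P(A) = 1.4422/(1+1.4422) ≈ 0.59.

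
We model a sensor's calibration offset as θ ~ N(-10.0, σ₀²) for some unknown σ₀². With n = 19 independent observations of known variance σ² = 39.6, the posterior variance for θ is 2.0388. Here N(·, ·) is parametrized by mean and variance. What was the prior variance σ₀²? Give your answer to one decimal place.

σ₀² = 93.6

Posterior precision equals prior precision plus data precision: 1/σ_n² = 1/σ₀² + n/σ².
So 1/σ₀² = 1/2.0388 − 19/39.6 = 0.490485 − 0.479798 = 0.010687.
Hence σ₀² = 1/0.010687 ≈ 93.6.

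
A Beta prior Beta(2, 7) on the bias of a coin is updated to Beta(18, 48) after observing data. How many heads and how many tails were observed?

Under Beta–binomial conjugacy the posterior parameters are (α+s, β+f).
So s = 18 − 2 = 16 and f = 48 − 7 = 41.

16 heads and 41 tails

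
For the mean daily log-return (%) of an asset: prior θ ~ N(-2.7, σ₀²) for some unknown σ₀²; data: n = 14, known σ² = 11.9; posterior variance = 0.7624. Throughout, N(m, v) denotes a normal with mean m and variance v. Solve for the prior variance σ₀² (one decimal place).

Posterior precision equals prior precision plus data precision: 1/σ_n² = 1/σ₀² + n/σ².
So 1/σ₀² = 1/0.7624 − 14/11.9 = 1.311647 − 1.176471 = 0.135176.
Hence σ₀² = 1/0.135176 ≈ 7.4.

σ₀² = 7.4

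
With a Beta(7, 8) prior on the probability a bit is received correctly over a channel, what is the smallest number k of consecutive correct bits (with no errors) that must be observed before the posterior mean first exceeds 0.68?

After k correct bits and 0 errors the posterior is Beta(7+k, 8), with mean (7+k)/(7+8+k).
Set (7+k)/(15+k) > 0.68 and solve: k > (0.68·15 − 7)/(1 − 0.68) = 10.000.
The smallest integer exceeding 10.000 is 11, and checking k=11: (18)/(26) = 0.6923 > 0.68.

k = 11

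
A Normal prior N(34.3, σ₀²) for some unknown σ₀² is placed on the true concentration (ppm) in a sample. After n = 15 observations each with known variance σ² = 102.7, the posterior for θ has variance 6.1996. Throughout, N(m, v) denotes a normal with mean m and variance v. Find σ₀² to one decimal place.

σ₀² = 65.6

Posterior precision equals prior precision plus data precision: 1/σ_n² = 1/σ₀² + n/σ².
So 1/σ₀² = 1/6.1996 − 15/102.7 = 0.161301 − 0.146056 = 0.015245.
Hence σ₀² = 1/0.015245 ≈ 65.6.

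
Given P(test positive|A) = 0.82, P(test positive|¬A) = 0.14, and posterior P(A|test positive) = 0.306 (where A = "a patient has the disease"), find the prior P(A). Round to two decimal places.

Bayes' rule in odds form gives O(A|E) = O(A)·[P(E|A)/P(E|¬A)], hence O(A) = O(A|E)/LR.
Posterior odds = 0.306/(1−0.306) = 0.4409. LR = 0.82/0.14 = 5.8571.
Prior odds = 0.4409/5.8571 = 0.0753, so P(A) = 0.0753/(1+0.0753) ≈ 0.07.

P(A) = 0.07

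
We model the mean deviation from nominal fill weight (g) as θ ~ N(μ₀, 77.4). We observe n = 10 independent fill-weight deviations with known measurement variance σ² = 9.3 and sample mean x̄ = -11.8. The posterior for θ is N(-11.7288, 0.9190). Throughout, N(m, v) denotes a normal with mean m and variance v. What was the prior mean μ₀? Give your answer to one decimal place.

The posterior mean is a precision-weighted average: μ_n = (τ₀μ₀ + τ_data·x̄)/(τ₀+τ_data), with τ₀=1/σ₀² and τ_data=n/σ².
Here τ₀ = 1/77.4 = 0.012920 and τ_data = 10/9.3 = 1.075269, so τ_n = 1.088189.
Rearranging for μ₀: μ₀ = (μ_n·τ_n − τ_data·x̄)/τ₀ = (-11.7288·1.088189 − 1.075269·-11.8) / 0.012920 = -0.074977/0.012920 ≈ -5.8.

μ₀ = -5.8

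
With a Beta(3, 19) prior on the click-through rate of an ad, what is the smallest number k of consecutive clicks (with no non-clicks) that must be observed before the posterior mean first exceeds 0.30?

k = 6

After k clicks and 0 non-clicks the posterior is Beta(3+k, 19), with mean (3+k)/(3+19+k).
Set (3+k)/(22+k) > 0.30 and solve: k > (0.30·22 − 3)/(1 − 0.30) = 5.143.
The smallest integer exceeding 5.143 is 6.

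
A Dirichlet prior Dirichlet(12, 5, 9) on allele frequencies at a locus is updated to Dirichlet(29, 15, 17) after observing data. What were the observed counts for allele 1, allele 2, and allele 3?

counts (17, 10, 8)

For a Dirichlet(α) prior with multinomial counts c, the posterior is Dirichlet(α + c) componentwise.
Counts are posterior − prior componentwise: 29−12=17, 15−5=10, 17−9=8.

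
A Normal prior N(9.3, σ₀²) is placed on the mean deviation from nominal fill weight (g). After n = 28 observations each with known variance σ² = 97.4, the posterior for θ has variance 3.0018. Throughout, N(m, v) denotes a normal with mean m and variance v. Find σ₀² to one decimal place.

Posterior precision equals prior precision plus data precision: 1/σ_n² = 1/σ₀² + n/σ².
So 1/σ₀² = 1/3.0018 − 28/97.4 = 0.333133 − 0.287474 = 0.045659.
Hence σ₀² = 1/0.045659 ≈ 21.9.

σ₀² = 21.9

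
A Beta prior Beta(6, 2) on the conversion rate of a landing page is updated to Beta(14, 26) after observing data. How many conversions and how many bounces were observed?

8 conversions and 24 bounces

A Beta(α, β) prior with s successes and f failures in binomial data gives a Beta(α+s, β+f) posterior.
So s = 14 − 6 = 8 and f = 26 − 2 = 24.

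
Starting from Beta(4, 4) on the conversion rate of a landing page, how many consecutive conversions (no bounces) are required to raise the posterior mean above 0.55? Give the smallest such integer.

k = 1

After k conversions and 0 bounces the posterior is Beta(4+k, 4), with mean (4+k)/(4+4+k).
Set (4+k)/(8+k) > 0.55 and solve: k > (0.55·8 − 4)/(1 − 0.55) = 0.889.
The smallest integer exceeding 0.889 is 1, and checking k=1: (5)/(9) = 0.5556 > 0.55.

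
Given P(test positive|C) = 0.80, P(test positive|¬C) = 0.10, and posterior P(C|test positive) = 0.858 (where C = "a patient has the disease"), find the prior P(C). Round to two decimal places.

P(C) = 0.43

Bayes' rule in odds form gives O(C|E) = O(C)·[P(E|C)/P(E|¬C)], hence O(C) = O(C|E)/LR.
Posterior odds = 0.858/(1−0.858) = 6.0423. LR = 0.80/0.10 = 8.0000.
Prior odds = 6.0423/8.0000 = 0.7553, so P(C) = 0.7553/(1+0.7553) ≈ 0.43.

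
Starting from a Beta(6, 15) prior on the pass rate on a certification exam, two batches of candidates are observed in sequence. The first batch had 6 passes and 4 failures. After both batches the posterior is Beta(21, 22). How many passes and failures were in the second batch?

Sequential conjugate updates are equivalent to a single update on the pooled data, so total successes = posterior α − prior α and total failures = posterior β − prior β.
Total across both batches: 21−6=15 passes, 22−15=7 failures.
Subtract the first batch: 15−6=9 passes and 7−4=3 failures.

9 passes and 3 failures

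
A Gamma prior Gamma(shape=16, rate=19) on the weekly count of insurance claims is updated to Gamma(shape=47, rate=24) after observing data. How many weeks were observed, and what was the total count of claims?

A Gamma(α, β) prior (rate parametrization) on a Poisson rate with n observations summing to S gives posterior Gamma(α+S, β+n).
Matching: Σxᵢ = 47 − 16 = 31 and n = 24 − 19 = 5.

n = 5 weeks with total 31 claims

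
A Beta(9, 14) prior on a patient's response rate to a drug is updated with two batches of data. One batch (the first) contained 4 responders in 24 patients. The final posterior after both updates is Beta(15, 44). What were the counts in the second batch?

2 responders and 10 non-responders

Sequential conjugate updates are equivalent to a single update on the pooled data, so total successes = posterior α − prior α and total failures = posterior β − prior β.
Total across both batches: 15−9=6 responders, 44−14=30 non-responders.
Subtract the first batch: 6−4=2 responders and 30−20=10 non-responders.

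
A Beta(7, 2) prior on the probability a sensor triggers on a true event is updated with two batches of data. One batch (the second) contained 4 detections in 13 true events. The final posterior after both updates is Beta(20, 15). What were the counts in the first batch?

Sequential conjugate updates are equivalent to a single update on the pooled data, so total successes = posterior α − prior α and total failures = posterior β − prior β.
Total across both batches: 20−7=13 detections, 15−2=13 misses.
Subtract the second batch: 13−4=9 detections and 13−9=4 misses.

9 detections and 4 misses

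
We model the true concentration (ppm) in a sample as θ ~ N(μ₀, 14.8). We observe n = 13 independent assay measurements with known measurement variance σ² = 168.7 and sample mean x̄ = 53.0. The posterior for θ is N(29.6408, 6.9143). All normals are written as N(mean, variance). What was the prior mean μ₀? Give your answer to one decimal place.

μ₀ = 3.0

With known observation variance, the Normal–Normal posterior has precision τ_n = τ₀ + n/σ² and mean μ_n = (τ₀μ₀ + (n/σ²)x̄)/τ_n.
Here τ₀ = 1/14.8 = 0.067568 and τ_data = 13/168.7 = 0.077060, so τ_n = 0.144628.
Rearranging for μ₀: μ₀ = (μ_n·τ_n − τ_data·x̄)/τ₀ = (29.6408·0.144628 − 0.077060·53.0) / 0.067568 = 0.202710/0.067568 ≈ 3.0.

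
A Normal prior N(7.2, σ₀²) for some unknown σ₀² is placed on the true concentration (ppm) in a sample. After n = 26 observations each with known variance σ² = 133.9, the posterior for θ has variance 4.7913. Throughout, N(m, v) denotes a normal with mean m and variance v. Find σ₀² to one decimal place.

σ₀² = 68.8

Posterior precision equals prior precision plus data precision: 1/σ_n² = 1/σ₀² + n/σ².
So 1/σ₀² = 1/4.7913 − 26/133.9 = 0.208712 − 0.194175 = 0.014537.
Hence σ₀² = 1/0.014537 ≈ 68.8.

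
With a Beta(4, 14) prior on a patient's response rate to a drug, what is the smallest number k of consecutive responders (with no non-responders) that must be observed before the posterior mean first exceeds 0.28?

After k responders and 0 non-responders the posterior is Beta(4+k, 14), with mean (4+k)/(4+14+k).
Set (4+k)/(18+k) > 0.28 and solve: k > (0.28·18 − 4)/(1 − 0.28) = 1.444.
The smallest integer exceeding 1.444 is 2.

k = 2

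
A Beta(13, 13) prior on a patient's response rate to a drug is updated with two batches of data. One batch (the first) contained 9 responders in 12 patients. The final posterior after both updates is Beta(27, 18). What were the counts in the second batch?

5 responders and 2 non-responders

Because Beta–binomial updating is additive in the counts, the combined data contributed (α_post−α_prior, β_post−β_prior) successes and failures.
Total across both batches: 27−13=14 responders, 18−13=5 non-responders.
Subtract the first batch: 14−9=5 responders and 5−3=2 non-responders.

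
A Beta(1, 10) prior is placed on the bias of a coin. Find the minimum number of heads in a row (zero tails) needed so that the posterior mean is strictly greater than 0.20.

k = 2

After k heads and 0 tails the posterior is Beta(1+k, 10), with mean (1+k)/(1+10+k).
Set (1+k)/(11+k) > 0.20 and solve: k > (0.20·11 − 1)/(1 − 0.20) = 1.500.
The smallest integer exceeding 1.500 is 2, and checking k=2: (3)/(13) = 0.2308 > 0.20.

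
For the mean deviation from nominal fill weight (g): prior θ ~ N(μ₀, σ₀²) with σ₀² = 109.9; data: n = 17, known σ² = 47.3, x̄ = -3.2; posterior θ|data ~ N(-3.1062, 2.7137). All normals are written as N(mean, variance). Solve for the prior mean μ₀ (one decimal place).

With known observation variance, the Normal–Normal posterior has precision τ_n = τ₀ + n/σ² and mean μ_n = (τ₀μ₀ + (n/σ²)x̄)/τ_n.
Here τ₀ = 1/109.9 = 0.009099 and τ_data = 17/47.3 = 0.359408, so τ_n = 0.368507.
Rearranging for μ₀: μ₀ = (μ_n·τ_n − τ_data·x̄)/τ₀ = (-3.1062·0.368507 − 0.359408·-3.2) / 0.009099 = 0.005449/0.009099 ≈ 0.6.

μ₀ = 0.6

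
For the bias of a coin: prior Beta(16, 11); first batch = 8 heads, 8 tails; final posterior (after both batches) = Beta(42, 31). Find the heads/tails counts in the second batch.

18 heads and 12 tails

Sequential conjugate updates are equivalent to a single update on the pooled data, so total successes = posterior α − prior α and total failures = posterior β − prior β.
Total across both batches: 42−16=26 heads, 31−11=20 tails.
Subtract the first batch: 26−8=18 heads and 20−8=12 tails.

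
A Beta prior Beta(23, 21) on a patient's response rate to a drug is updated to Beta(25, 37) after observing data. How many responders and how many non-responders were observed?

Under Beta–binomial conjugacy the posterior parameters are (a+s, b+f).
Match parameters: s=25−23=2, f=37−21=16.

2 responders and 16 non-responders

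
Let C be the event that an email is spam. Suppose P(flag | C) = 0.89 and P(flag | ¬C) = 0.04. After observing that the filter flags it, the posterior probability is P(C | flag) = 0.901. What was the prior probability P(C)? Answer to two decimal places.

P(C) = 0.29

In odds form, posterior odds = prior odds × likelihood ratio, so prior odds = posterior odds ÷ LR.
Posterior odds = 0.901/(1−0.901) = 9.1010. LR = 0.89/0.04 = 22.2500.
Prior odds = 9.1010/22.2500 = 0.4090, so P(C) = 0.4090/(1+0.4090) ≈ 0.29.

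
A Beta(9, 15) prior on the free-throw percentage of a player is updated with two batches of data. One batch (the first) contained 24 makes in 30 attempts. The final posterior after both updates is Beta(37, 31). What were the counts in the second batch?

4 makes and 10 misses

Sequential conjugate updates are equivalent to a single update on the pooled data, so total successes = posterior α − prior α and total failures = posterior β − prior β.
Total across both batches: 37−9=28 makes, 31−15=16 misses.
Subtract the first batch: 28−24=4 makes and 16−6=10 misses.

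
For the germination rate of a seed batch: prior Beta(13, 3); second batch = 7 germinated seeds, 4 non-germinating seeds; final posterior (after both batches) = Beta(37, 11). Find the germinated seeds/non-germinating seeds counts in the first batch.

17 germinated seeds and 4 non-germinating seeds

Sequential conjugate updates are equivalent to a single update on the pooled data, so total successes = posterior α − prior α and total failures = posterior β − prior β.
Total across both batches: 37−13=24 germinated seeds, 11−3=8 non-germinating seeds.
Subtract the second batch: 24−7=17 germinated seeds and 8−4=4 non-germinating seeds.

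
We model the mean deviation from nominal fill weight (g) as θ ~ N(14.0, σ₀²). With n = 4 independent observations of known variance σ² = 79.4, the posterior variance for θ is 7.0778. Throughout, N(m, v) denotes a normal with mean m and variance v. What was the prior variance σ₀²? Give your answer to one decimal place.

σ₀² = 11.0

For the Normal–Normal model with known σ², precisions add: τ_n = τ₀ + n/σ².
So 1/σ₀² = 1/7.0778 − 4/79.4 = 0.141287 − 0.050378 = 0.090909.
Hence σ₀² = 1/0.090909 ≈ 11.0.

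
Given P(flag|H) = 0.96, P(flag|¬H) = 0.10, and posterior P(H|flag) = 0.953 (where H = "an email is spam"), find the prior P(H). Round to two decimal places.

In odds form, posterior odds = prior odds × likelihood ratio, so prior odds = posterior odds ÷ LR.
Posterior odds = 0.953/(1−0.953) = 20.2766. LR = 0.96/0.10 = 9.6000.
Prior odds = 20.2766/9.6000 = 2.1121, so P(H) = 2.1121/(1+2.1121) ≈ 0.68.

P(H) = 0.68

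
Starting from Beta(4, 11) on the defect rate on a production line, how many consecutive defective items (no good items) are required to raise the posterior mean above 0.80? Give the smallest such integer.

k = 41

After k defective items and 0 good items the posterior is Beta(4+k, 11), with mean (4+k)/(4+11+k).
Set (4+k)/(15+k) > 0.80 and solve: k > (0.80·15 − 4)/(1 − 0.80) = 40.000.
The smallest integer exceeding 40.000 is 41, and checking k=41: (45)/(56) = 0.8036 > 0.80.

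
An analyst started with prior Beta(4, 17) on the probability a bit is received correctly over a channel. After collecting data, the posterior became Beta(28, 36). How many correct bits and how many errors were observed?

24 correct bits and 19 errors

A Beta(a, b) prior with s successes and f failures in binomial data gives a Beta(a+s, b+f) posterior.
So s = 28 − 4 = 24 and f = 36 − 17 = 19.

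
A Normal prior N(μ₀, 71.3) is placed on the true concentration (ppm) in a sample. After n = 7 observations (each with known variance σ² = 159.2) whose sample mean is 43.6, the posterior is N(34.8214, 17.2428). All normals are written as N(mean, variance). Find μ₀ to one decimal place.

μ₀ = 7.3

The posterior mean is a precision-weighted average: μ_n = (τ₀μ₀ + τ_data·x̄)/(τ₀+τ_data), with τ₀=1/σ₀² and τ_data=n/σ².
Here τ₀ = 1/71.3 = 0.014025 and τ_data = 7/159.2 = 0.043970, so τ_n = 0.057995.
Rearranging for μ₀: μ₀ = (μ_n·τ_n − τ_data·x̄)/τ₀ = (34.8214·0.057995 − 0.043970·43.6) / 0.014025 = 0.102375/0.014025 ≈ 7.3.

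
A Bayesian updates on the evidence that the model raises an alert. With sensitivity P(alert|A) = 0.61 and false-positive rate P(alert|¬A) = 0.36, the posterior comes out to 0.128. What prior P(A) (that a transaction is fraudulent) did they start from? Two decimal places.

P(A) = 0.08

Bayes' rule in odds form gives O(A|E) = O(A)·[P(E|A)/P(E|¬A)], hence O(A) = O(A|E)/LR.
Posterior odds = 0.128/(1−0.128) = 0.1468. LR = 0.61/0.36 = 1.6944.
Prior odds = 0.1468/1.6944 = 0.0866, so P(A) = 0.0866/(1+0.0866) ≈ 0.08.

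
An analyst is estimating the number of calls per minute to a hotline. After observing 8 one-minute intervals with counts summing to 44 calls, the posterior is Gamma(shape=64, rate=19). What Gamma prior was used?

Gamma(shape=20, rate=11)

Gamma–Poisson conjugacy: posterior shape = α + Σxᵢ, posterior rate = β + n.
So α = 64 − 44 = 20 and β = 19 − 8 = 11.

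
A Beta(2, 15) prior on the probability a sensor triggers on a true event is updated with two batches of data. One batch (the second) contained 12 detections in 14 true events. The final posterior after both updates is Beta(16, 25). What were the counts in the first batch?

Because Beta–binomial updating is additive in the counts, the combined data contributed (α_post−α_prior, β_post−β_prior) successes and failures.
Total across both batches: 16−2=14 detections, 25−15=10 misses.
Subtract the second batch: 14−12=2 detections and 10−2=8 misses.

2 detections and 8 misses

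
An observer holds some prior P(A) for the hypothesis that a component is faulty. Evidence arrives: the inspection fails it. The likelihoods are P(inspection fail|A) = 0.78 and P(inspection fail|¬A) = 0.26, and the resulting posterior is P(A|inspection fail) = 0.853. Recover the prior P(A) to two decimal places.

P(A) = 0.66

In odds form, posterior odds = prior odds × likelihood ratio, so prior odds = posterior odds ÷ LR.
Posterior odds = 0.853/(1−0.853) = 5.8027. LR = 0.78/0.26 = 3.0000.
Prior odds = 5.8027/3.0000 = 1.9342, so P(A) = 1.9342/(1+1.9342) ≈ 0.66.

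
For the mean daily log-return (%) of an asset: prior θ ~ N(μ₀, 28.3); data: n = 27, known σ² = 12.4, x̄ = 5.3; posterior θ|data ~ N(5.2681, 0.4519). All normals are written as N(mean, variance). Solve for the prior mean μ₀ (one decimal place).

μ₀ = 3.3

With known observation variance, the Normal–Normal posterior has precision τ_n = τ₀ + n/σ² and mean μ_n = (τ₀μ₀ + (n/σ²)x̄)/τ_n.
Here τ₀ = 1/28.3 = 0.035336 and τ_data = 27/12.4 = 2.177419, so τ_n = 2.212755.
Rearranging for μ₀: μ₀ = (μ_n·τ_n − τ_data·x̄)/τ₀ = (5.2681·2.212755 − 2.177419·5.3) / 0.035336 = 0.116694/0.035336 ≈ 3.3.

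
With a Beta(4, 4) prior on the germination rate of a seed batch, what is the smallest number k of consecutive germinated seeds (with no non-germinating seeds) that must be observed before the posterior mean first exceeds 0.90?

After k germinated seeds and 0 non-germinating seeds the posterior is Beta(4+k, 4), with mean (4+k)/(4+4+k).
Set (4+k)/(8+k) > 0.90 and solve: k > (0.90·8 − 4)/(1 − 0.90) = 32.000.
The smallest integer exceeding 32.000 is 33.

k = 33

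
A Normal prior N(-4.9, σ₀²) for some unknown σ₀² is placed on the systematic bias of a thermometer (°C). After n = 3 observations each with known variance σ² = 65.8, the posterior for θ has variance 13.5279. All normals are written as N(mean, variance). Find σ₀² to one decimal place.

For the Normal–Normal model with known σ², precisions add: τ_n = τ₀ + n/σ².
So 1/σ₀² = 1/13.5279 − 3/65.8 = 0.073921 − 0.045593 = 0.028328.
Hence σ₀² = 1/0.028328 ≈ 35.3.

σ₀² = 35.3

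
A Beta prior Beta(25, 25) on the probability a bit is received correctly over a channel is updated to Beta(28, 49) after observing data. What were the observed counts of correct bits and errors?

3 correct bits and 24 errors

Beta is conjugate to the binomial likelihood: posterior = Beta(a+s, b+f).
So s = 28 − 25 = 3 and f = 49 − 25 = 24.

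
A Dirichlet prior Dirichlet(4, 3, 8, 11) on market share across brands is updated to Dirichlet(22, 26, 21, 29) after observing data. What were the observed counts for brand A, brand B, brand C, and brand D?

For a Dirichlet(α) prior with multinomial counts c, the posterior is Dirichlet(α + c) componentwise.
Counts are posterior − prior componentwise: 22−4=18, 26−3=23, 21−8=13, 29−11=18.

counts (18, 23, 13, 18)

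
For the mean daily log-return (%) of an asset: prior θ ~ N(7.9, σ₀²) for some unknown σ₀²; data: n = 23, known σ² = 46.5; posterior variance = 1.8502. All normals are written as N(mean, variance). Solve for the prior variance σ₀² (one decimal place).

Posterior precision equals prior precision plus data precision: 1/σ_n² = 1/σ₀² + n/σ².
So 1/σ₀² = 1/1.8502 − 23/46.5 = 0.540482 − 0.494624 = 0.045858.
Hence σ₀² = 1/0.045858 ≈ 21.8.

σ₀² = 21.8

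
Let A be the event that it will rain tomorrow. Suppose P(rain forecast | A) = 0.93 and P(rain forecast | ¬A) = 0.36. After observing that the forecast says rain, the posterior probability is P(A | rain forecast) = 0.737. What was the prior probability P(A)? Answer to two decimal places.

P(A) = 0.52

In odds form, posterior odds = prior odds × likelihood ratio, so prior odds = posterior odds ÷ LR.
Posterior odds = 0.737/(1−0.737) = 2.8023. LR = 0.93/0.36 = 2.5833.
Prior odds = 2.8023/2.5833 = 1.0848, so P(A) = 1.0848/(1+1.0848) ≈ 0.52.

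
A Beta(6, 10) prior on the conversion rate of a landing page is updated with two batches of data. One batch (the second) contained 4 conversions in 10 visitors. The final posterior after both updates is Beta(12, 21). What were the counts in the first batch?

2 conversions and 5 bounces

Sequential conjugate updates are equivalent to a single update on the pooled data, so total successes = posterior α − prior α and total failures = posterior β − prior β.
Total across both batches: 12−6=6 conversions, 21−10=11 bounces.
Subtract the second batch: 6−4=2 conversions and 11−6=5 bounces.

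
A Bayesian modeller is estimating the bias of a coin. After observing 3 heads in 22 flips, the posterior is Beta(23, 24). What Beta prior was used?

Beta is conjugate to the binomial likelihood: posterior = Beta(a+s, b+f).
Subtract the data counts: 23−3=20, 24−19=5.

Beta(20, 5)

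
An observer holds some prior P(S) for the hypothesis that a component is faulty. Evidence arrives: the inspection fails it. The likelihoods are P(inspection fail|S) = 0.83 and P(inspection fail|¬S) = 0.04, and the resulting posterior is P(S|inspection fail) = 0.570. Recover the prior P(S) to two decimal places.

P(S) = 0.06

Bayes' rule in odds form gives O(S|E) = O(S)·[P(E|S)/P(E|¬S)], hence O(S) = O(S|E)/LR.
Posterior odds = 0.570/(1−0.570) = 1.3256. LR = 0.83/0.04 = 20.7500.
Prior odds = 1.3256/20.7500 = 0.0639, so P(S) = 0.0639/(1+0.0639) ≈ 0.06.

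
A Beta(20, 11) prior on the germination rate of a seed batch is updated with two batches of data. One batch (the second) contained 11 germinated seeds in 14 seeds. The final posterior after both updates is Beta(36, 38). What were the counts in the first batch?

5 germinated seeds and 24 non-germinating seeds

Sequential conjugate updates are equivalent to a single update on the pooled data, so total successes = posterior α − prior α and total failures = posterior β − prior β.
Total across both batches: 36−20=16 germinated seeds, 38−11=27 non-germinating seeds.
Subtract the second batch: 16−11=5 germinated seeds and 27−3=24 non-germinating seeds.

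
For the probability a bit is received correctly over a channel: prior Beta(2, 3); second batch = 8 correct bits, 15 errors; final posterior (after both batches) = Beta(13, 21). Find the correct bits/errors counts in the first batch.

3 correct bits and 3 errors

Sequential conjugate updates are equivalent to a single update on the pooled data, so total successes = posterior α − prior α and total failures = posterior β − prior β.
Total across both batches: 13−2=11 correct bits, 21−3=18 errors.
Subtract the second batch: 11−8=3 correct bits and 18−15=3 errors.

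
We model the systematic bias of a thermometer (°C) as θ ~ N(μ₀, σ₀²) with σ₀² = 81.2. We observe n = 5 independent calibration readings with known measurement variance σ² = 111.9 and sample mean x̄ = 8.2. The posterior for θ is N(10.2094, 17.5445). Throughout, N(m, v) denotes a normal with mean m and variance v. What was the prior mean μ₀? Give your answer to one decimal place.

μ₀ = 17.5

The posterior mean is a precision-weighted average: μ_n = (τ₀μ₀ + τ_data·x̄)/(τ₀+τ_data), with τ₀=1/σ₀² and τ_data=n/σ².
Here τ₀ = 1/81.2 = 0.012315 and τ_data = 5/111.9 = 0.044683, so τ_n = 0.056998.
Rearranging for μ₀: μ₀ = (μ_n·τ_n − τ_data·x̄)/τ₀ = (10.2094·0.056998 − 0.044683·8.2) / 0.012315 = 0.215515/0.012315 ≈ 17.5.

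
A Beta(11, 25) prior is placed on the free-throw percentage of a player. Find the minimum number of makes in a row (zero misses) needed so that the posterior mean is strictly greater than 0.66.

After k makes and 0 misses the posterior is Beta(11+k, 25), with mean (11+k)/(11+25+k).
Set (11+k)/(36+k) > 0.66 and solve: k > (0.66·36 − 11)/(1 − 0.66) = 37.529.
The smallest integer exceeding 37.529 is 38.

k = 38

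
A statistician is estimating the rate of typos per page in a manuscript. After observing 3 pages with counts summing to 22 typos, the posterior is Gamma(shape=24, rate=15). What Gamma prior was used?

Gamma(shape=2, rate=12)

Gamma–Poisson conjugacy: posterior shape = α + Σxᵢ, posterior rate = β + n.
So α = 24 − 22 = 2 and β = 15 − 3 = 12.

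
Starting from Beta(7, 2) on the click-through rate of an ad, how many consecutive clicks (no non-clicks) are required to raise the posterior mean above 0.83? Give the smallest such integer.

k = 3

After k clicks and 0 non-clicks the posterior is Beta(7+k, 2), with mean (7+k)/(7+2+k).
Set (7+k)/(9+k) > 0.83 and solve: k > (0.83·9 − 7)/(1 − 0.83) = 2.765.
The smallest integer exceeding 2.765 is 3, and checking k=3: (10)/(12) = 0.8333 > 0.83.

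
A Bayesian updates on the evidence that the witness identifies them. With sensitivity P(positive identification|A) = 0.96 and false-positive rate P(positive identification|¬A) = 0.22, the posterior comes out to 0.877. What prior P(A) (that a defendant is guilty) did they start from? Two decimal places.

P(A) = 0.62

Bayes' rule in odds form gives O(A|E) = O(A)·[P(E|A)/P(E|¬A)], hence O(A) = O(A|E)/LR.
Posterior odds = 0.877/(1−0.877) = 7.1301. LR = 0.96/0.22 = 4.3636.
Prior odds = 7.1301/4.3636 = 1.6340, so P(A) = 1.6340/(1+1.6340) ≈ 0.62.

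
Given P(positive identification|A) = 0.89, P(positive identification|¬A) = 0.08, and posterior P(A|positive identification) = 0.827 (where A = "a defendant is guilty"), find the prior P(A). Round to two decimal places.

P(A) = 0.30

In odds form, posterior odds = prior odds × likelihood ratio, so prior odds = posterior odds ÷ LR.
Posterior odds = 0.827/(1−0.827) = 4.7803. LR = 0.89/0.08 = 11.1250.
Prior odds = 4.7803/11.1250 = 0.4297, so P(A) = 0.4297/(1+0.4297) ≈ 0.30.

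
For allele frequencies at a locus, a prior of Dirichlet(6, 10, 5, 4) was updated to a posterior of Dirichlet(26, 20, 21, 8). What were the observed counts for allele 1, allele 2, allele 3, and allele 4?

counts (20, 10, 16, 4)

For a Dirichlet(α) prior with multinomial counts c, the posterior is Dirichlet(α + c) componentwise.
Counts are posterior − prior componentwise: 26−6=20, 20−10=10, 21−5=16, 8−4=4.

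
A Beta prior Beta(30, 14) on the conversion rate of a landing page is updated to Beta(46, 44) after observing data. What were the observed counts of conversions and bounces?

16 conversions and 30 bounces

Beta is conjugate to the binomial likelihood: posterior = Beta(a+s, b+f).
So s = 46 − 30 = 16 and f = 44 − 14 = 30.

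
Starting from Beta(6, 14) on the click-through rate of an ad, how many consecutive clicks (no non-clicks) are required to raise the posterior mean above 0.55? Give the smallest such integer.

k = 12

After k clicks and 0 non-clicks the posterior is Beta(6+k, 14), with mean (6+k)/(6+14+k).
Set (6+k)/(20+k) > 0.55 and solve: k > (0.55·20 − 6)/(1 − 0.55) = 11.111.
The smallest integer exceeding 11.111 is 12, and checking k=12: (18)/(32) = 0.5625 > 0.55.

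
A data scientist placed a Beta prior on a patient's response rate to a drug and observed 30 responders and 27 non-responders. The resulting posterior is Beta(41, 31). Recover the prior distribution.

Under Beta–binomial conjugacy the posterior parameters are (a+s, b+f).
Subtract the data counts: 41−30=11, 31−27=4.

Beta(11, 4)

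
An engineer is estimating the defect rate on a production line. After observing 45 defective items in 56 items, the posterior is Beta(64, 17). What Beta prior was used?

Beta(19, 6)

Beta is conjugate to the binomial likelihood: posterior = Beta(a+s, b+f).
So a = 64 − 45 = 19 and b = 17 − 11 = 6.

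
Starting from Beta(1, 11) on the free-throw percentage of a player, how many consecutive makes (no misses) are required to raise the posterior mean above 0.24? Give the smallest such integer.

k = 3

After k makes and 0 misses the posterior is Beta(1+k, 11), with mean (1+k)/(1+11+k).
Set (1+k)/(12+k) > 0.24 and solve: k > (0.24·12 − 1)/(1 − 0.24) = 2.474.
The smallest integer exceeding 2.474 is 3.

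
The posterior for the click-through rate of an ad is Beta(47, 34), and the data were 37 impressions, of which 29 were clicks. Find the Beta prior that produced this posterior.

Beta(18, 26)

Under Beta–binomial conjugacy the posterior parameters are (α+s, β+f).
So α = 47 − 29 = 18 and β = 34 − 8 = 26.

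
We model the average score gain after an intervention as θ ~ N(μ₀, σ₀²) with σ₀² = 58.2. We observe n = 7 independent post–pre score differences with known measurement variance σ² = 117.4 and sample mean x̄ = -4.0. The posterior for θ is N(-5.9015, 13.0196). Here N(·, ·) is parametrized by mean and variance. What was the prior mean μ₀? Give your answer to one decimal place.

μ₀ = -12.5

The posterior mean is a precision-weighted average: μ_n = (τ₀μ₀ + τ_data·x̄)/(τ₀+τ_data), with τ₀=1/σ₀² and τ_data=n/σ².
Here τ₀ = 1/58.2 = 0.017182 and τ_data = 7/117.4 = 0.059625, so τ_n = 0.076807.
Rearranging for μ₀: μ₀ = (μ_n·τ_n − τ_data·x̄)/τ₀ = (-5.9015·0.076807 − 0.059625·-4.0) / 0.017182 = -0.214777/0.017182 ≈ -12.5.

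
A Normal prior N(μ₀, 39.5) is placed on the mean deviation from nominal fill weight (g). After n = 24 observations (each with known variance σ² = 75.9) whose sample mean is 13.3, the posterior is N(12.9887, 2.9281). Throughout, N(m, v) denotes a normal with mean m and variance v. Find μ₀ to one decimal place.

With known observation variance, the Normal–Normal posterior has precision τ_n = τ₀ + n/σ² and mean μ_n = (τ₀μ₀ + (n/σ²)x̄)/τ_n.
Here τ₀ = 1/39.5 = 0.025316 and τ_data = 24/75.9 = 0.316206, so τ_n = 0.341522.
Rearranging for μ₀: μ₀ = (μ_n·τ_n − τ_data·x̄)/τ₀ = (12.9887·0.341522 − 0.316206·13.3) / 0.025316 = 0.230387/0.025316 ≈ 9.1.

μ₀ = 9.1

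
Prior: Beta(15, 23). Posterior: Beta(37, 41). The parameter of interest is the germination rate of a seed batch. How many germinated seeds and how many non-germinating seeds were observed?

22 germinated seeds and 18 non-germinating seeds

Under Beta–binomial conjugacy the posterior parameters are (α+s, β+f).
Match parameters: s=37−15=22, f=41−23=18.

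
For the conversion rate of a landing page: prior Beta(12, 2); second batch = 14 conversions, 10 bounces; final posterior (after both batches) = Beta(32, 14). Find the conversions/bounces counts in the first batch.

Because Beta–binomial updating is additive in the counts, the combined data contributed (α_post−α_prior, β_post−β_prior) successes and failures.
Total across both batches: 32−12=20 conversions, 14−2=12 bounces.
Subtract the second batch: 20−14=6 conversions and 12−10=2 bounces.

6 conversions and 2 bounces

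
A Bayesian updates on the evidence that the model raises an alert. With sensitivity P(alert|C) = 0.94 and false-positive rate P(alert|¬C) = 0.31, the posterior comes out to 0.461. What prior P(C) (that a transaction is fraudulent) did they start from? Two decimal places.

In odds form, posterior odds = prior odds × likelihood ratio, so prior odds = posterior odds ÷ LR.
Posterior odds = 0.461/(1−0.461) = 0.8553. LR = 0.94/0.31 = 3.0323.
Prior odds = 0.8553/3.0323 = 0.2821, so P(C) = 0.2821/(1+0.2821) ≈ 0.22.

P(C) = 0.22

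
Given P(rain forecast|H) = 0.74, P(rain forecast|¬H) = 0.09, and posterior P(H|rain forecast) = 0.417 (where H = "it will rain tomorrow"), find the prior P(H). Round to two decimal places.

P(H) = 0.08

Bayes' rule in odds form gives O(H|E) = O(H)·[P(E|H)/P(E|¬H)], hence O(H) = O(H|E)/LR.
Posterior odds = 0.417/(1−0.417) = 0.7153. LR = 0.74/0.09 = 8.2222.
Prior odds = 0.7153/8.2222 = 0.0870, so P(H) = 0.0870/(1+0.0870) ≈ 0.08.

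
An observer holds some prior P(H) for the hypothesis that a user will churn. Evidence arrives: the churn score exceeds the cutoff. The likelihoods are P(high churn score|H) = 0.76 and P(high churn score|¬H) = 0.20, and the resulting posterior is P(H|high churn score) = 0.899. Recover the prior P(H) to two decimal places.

Bayes' rule in odds form gives O(H|E) = O(H)·[P(E|H)/P(E|¬H)], hence O(H) = O(H|E)/LR.
Posterior odds = 0.899/(1−0.899) = 8.9010. LR = 0.76/0.20 = 3.8000.
Prior odds = 8.9010/3.8000 = 2.3424, so P(H) = 2.3424/(1+2.3424) ≈ 0.70.

P(H) = 0.70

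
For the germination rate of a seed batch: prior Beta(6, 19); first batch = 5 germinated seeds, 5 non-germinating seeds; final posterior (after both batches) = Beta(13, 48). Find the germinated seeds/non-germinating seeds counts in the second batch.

2 germinated seeds and 24 non-germinating seeds

Sequential conjugate updates are equivalent to a single update on the pooled data, so total successes = posterior α − prior α and total failures = posterior β − prior β.
Total across both batches: 13−6=7 germinated seeds, 48−19=29 non-germinating seeds.
Subtract the first batch: 7−5=2 germinated seeds and 29−5=24 non-germinating seeds.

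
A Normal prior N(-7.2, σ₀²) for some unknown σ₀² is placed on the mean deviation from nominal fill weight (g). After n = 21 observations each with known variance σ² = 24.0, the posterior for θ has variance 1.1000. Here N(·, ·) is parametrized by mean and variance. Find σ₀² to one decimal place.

Posterior precision equals prior precision plus data precision: 1/σ_n² = 1/σ₀² + n/σ².
So 1/σ₀² = 1/1.1000 − 21/24.0 = 0.909091 − 0.875000 = 0.034091.
Hence σ₀² = 1/0.034091 ≈ 29.3.

σ₀² = 29.3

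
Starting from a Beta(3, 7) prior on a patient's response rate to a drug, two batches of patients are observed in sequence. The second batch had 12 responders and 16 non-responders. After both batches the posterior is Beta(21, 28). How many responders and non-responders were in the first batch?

6 responders and 5 non-responders

Sequential conjugate updates are equivalent to a single update on the pooled data, so total successes = posterior α − prior α and total failures = posterior β − prior β.
Total across both batches: 21−3=18 responders, 28−7=21 non-responders.
Subtract the second batch: 18−12=6 responders and 21−16=5 non-responders.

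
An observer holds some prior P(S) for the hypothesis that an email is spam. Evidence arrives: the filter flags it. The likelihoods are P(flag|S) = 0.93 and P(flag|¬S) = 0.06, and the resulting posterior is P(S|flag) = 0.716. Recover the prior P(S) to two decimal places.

In odds form, posterior odds = prior odds × likelihood ratio, so prior odds = posterior odds ÷ LR.
Posterior odds = 0.716/(1−0.716) = 2.5211. LR = 0.93/0.06 = 15.5000.
Prior odds = 2.5211/15.5000 = 0.1627, so P(S) = 0.1627/(1+0.1627) ≈ 0.14.

P(S) = 0.14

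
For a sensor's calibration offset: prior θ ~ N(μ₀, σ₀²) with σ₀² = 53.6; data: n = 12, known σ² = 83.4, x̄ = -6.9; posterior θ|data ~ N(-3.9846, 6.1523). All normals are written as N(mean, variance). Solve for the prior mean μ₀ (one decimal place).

μ₀ = 18.5

The posterior mean is a precision-weighted average: μ_n = (τ₀μ₀ + τ_data·x̄)/(τ₀+τ_data), with τ₀=1/σ₀² and τ_data=n/σ².
Here τ₀ = 1/53.6 = 0.018657 and τ_data = 12/83.4 = 0.143885, so τ_n = 0.162542.
Rearranging for μ₀: μ₀ = (μ_n·τ_n − τ_data·x̄)/τ₀ = (-3.9846·0.162542 − 0.143885·-6.9) / 0.018657 = 0.345142/0.018657 ≈ 18.5.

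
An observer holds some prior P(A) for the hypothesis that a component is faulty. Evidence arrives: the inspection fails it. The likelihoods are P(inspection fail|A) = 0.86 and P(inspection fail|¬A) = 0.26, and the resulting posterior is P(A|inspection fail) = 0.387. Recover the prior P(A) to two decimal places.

P(A) = 0.16

Bayes' rule in odds form gives O(A|E) = O(A)·[P(E|A)/P(E|¬A)], hence O(A) = O(A|E)/LR.
Posterior odds = 0.387/(1−0.387) = 0.6313. LR = 0.86/0.26 = 3.3077.
Prior odds = 0.6313/3.3077 = 0.1909, so P(A) = 0.1909/(1+0.1909) ≈ 0.16.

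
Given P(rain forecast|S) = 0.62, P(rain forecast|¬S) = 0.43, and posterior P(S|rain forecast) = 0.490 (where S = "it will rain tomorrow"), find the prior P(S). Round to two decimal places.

P(S) = 0.40

Bayes' rule in odds form gives O(S|E) = O(S)·[P(E|S)/P(E|¬S)], hence O(S) = O(S|E)/LR.
Posterior odds = 0.490/(1−0.490) = 0.9608. LR = 0.62/0.43 = 1.4419.
Prior odds = 0.9608/1.4419 = 0.6663, so P(S) = 0.6663/(1+0.6663) ≈ 0.40.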